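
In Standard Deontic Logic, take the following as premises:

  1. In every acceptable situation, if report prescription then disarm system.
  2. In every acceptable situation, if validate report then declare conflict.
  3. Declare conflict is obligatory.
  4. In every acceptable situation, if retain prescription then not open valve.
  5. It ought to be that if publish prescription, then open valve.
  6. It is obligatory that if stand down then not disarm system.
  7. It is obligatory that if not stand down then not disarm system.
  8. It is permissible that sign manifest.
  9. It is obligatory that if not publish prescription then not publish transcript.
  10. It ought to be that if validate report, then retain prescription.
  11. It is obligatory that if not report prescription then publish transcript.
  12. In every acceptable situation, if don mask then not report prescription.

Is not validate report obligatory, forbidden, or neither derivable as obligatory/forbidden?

Obligatory

Premises 7 and 6 are O(¬stand_down → ¬disarm_system) and O(stand_down → ¬disarm_system); every ideal world satisfies ¬stand_down or stand_down, so in either case ¬disarm_system holds — hence O(¬disarm_system).
The contrapositive of premise 1 (O(report_prescription → disarm_system)) is O(¬disarm_system → ¬report_prescription), and O(¬disarm_system) is already established, so O(¬report_prescription).
From O(¬report_prescription) and premise 11, O(¬report_prescription → publish_transcript), we obtain O(publish_transcript).
Premise 9, O(¬publish_prescription → ¬publish_transcript), contraposes to O(publish_transcript → publish_prescription); with O(publish_transcript) we get O(publish_prescription).
With premise 5, O(publish_prescription → open_valve), the K-axiom yields O(open_valve).
Premise 4, O(retain_prescription → ¬open_valve), contraposes to O(open_valve → ¬retain_prescription); with O(open_valve) we get O(¬retain_prescription).
Premise 10 is O(validate_report → retain_prescription); contrapositively O(¬retain_prescription → ¬validate_report). Since O(¬retain_prescription) holds, K gives O(¬validate_report).
Premises 2, 3, 8, 12 do not contribute to this derivation.
Hence ¬validate_report is obligatory.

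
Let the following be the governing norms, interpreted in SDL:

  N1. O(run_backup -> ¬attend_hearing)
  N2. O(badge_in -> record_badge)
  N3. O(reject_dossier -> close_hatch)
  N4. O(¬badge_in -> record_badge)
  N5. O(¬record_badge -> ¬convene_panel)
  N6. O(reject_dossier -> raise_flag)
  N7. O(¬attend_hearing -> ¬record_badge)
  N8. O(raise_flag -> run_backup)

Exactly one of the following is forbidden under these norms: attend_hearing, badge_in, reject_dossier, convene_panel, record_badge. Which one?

reject_dossier

Premises 2 and 4 cover both cases: O(badge_in -> record_badge) and O(¬badge_in -> record_badge). Since badge_in ∨ ¬badge_in is a tautology, O(record_badge) follows.
Premise 7, O(¬attend_hearing -> ¬record_badge), contraposes to O(record_badge -> attend_hearing); with O(record_badge) we get O(attend_hearing).
Premise 1, O(run_backup -> ¬attend_hearing), contraposes to O(attend_hearing -> ¬run_backup); with O(attend_hearing) we get O(¬run_backup).
Premise 8 is O(raise_flag -> run_backup); contrapositively O(¬run_backup -> ¬raise_flag). Since O(¬run_backup) holds, K gives O(¬raise_flag).
Premise 6, O(reject_dossier -> raise_flag), contraposes to O(¬raise_flag -> ¬reject_dossier); with O(¬raise_flag) we get O(¬reject_dossier).
So O(¬reject_dossier) holds, i.e. reject_dossier is forbidden. None of the other listed options is forbidden under the premises.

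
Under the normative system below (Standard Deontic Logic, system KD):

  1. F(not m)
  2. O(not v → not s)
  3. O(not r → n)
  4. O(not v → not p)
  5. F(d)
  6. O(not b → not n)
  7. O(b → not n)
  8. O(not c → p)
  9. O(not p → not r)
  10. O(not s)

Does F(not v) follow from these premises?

Yes

Premises 7 and 6 are O(b → not n) and O(not b → not n); every ideal world satisfies b or not b, so in either case not n holds — hence O(not n).
The contrapositive of premise 3 (O(not r → n)) is O(not n → r), and O(not n) is already established, so O(r).
Premise 9, O(not p → not r), contraposes to O(r → p); with O(r) we get O(p).
The contrapositive of premise 4 (O(not v → not p)) is O(p → v), and O(p) is already established, so O(v).
Premises 1, 2, 5, 8, 10 do not contribute to this derivation.
So O(v) holds, i.e. F(not v). The claim follows.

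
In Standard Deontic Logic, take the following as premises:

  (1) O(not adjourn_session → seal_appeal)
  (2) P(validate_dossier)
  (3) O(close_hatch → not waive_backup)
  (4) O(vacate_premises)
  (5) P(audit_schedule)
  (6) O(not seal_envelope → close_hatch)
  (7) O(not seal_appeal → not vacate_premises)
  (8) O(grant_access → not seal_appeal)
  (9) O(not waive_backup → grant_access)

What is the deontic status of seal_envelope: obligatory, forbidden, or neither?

Premise 4 gives O(vacate_premises).
The contrapositive of premise 7 (O(not seal_appeal → not vacate_premises)) is O(vacate_premises → seal_appeal), and O(vacate_premises) is already established, so O(seal_appeal).
Premise 8, O(grant_access → not seal_appeal), contraposes to O(seal_appeal → not grant_access); with O(seal_appeal) we get O(not grant_access).
Premise 9, O(not waive_backup → grant_access), contraposes to O(not grant_access → waive_backup); with O(not grant_access) we get O(waive_backup).
Premise 3, O(close_hatch → not waive_backup), contraposes to O(waive_backup → not close_hatch); with O(waive_backup) we get O(not close_hatch).
Premise 6, O(not seal_envelope → close_hatch), contraposes to O(not close_hatch → seal_envelope); with O(not close_hatch) we get O(seal_envelope).
Premises 1, 2, 5 do not contribute to this derivation.
Hence seal_envelope is obligatory.

Obligatory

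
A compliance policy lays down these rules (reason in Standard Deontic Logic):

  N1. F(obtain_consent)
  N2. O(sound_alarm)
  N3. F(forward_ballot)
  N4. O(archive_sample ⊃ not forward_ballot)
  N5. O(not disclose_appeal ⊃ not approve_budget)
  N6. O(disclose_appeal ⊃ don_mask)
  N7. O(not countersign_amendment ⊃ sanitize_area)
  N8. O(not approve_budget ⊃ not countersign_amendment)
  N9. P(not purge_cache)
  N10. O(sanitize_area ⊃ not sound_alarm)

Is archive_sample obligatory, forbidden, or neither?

Neither

Premise 4 is O(archive_sample ⊃ not forward_ballot); even if O(not forward_ballot) held, inferring O(archive_sample) would be affirming the consequent — invalid.
No premise or chain of K-axiom applications forces O(archive_sample), and none forces O(not archive_sample). So archive_sample is neither obligatory nor forbidden under these norms.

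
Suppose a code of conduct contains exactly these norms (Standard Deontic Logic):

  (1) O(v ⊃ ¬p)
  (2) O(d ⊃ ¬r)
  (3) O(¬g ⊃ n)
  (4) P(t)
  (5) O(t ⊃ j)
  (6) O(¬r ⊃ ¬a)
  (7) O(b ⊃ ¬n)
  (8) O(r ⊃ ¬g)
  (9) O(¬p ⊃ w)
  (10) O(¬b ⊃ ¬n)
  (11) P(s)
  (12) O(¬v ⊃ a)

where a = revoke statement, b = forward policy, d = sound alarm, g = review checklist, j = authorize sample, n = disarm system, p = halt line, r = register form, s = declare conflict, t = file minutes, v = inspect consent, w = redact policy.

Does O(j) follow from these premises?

Premise 5 is O(t ⊃ j), but O(t) is not derivable from the premises (the permission P(t) asserts only ¬O(¬t), not O(t)), so it does not yield O(j).
No other premise forces O(j). An ideal world satisfying every premise can still have j false, so O(j) is not derivable.

No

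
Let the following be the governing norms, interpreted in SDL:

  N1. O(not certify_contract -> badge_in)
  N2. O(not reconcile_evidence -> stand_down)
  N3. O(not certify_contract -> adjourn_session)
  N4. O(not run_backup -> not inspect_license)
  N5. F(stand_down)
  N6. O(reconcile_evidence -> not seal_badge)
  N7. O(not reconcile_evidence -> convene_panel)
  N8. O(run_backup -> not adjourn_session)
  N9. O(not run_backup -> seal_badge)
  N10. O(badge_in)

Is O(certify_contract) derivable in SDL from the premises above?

Yes

Premise 5 is F(stand_down), i.e. O(not stand_down).
The contrapositive of premise 2 (O(not reconcile_evidence -> stand_down)) is O(not stand_down -> reconcile_evidence), and O(not stand_down) is already established, so O(reconcile_evidence).
With premise 6, O(reconcile_evidence -> not seal_badge), the K-axiom yields O(not seal_badge).
Premise 9 is O(not run_backup -> seal_badge); contrapositively O(not seal_badge -> run_backup). Since O(not seal_badge) holds, K gives O(run_backup).
Premise 8 is O(run_backup -> not adjourn_session); since O(run_backup), deontic closure gives O(not adjourn_session).
Premise 3 is O(not certify_contract -> adjourn_session); contrapositively O(not adjourn_session -> certify_contract). Since O(not adjourn_session) holds, K gives O(certify_contract).
Premises 1, 4, 7, 10 do not contribute to this derivation.
So O(certify_contract) follows.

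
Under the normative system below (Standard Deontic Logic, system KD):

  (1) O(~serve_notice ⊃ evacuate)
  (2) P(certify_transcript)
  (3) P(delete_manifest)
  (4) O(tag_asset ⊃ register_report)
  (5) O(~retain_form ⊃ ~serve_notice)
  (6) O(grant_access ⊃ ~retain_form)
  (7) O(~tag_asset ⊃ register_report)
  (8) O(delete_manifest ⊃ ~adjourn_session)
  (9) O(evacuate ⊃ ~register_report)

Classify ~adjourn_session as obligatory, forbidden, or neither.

Premise 8 is O(delete_manifest ⊃ ~adjourn_session), but O(delete_manifest) is not derivable from the premises (the permission P(delete_manifest) asserts only ~O(~delete_manifest), not O(delete_manifest)), so it does not yield O(~adjourn_session).
No premise or chain of K-axiom applications forces O(~adjourn_session), and none forces O(adjourn_session). So ~adjourn_session is neither obligatory nor forbidden under these norms.

Neither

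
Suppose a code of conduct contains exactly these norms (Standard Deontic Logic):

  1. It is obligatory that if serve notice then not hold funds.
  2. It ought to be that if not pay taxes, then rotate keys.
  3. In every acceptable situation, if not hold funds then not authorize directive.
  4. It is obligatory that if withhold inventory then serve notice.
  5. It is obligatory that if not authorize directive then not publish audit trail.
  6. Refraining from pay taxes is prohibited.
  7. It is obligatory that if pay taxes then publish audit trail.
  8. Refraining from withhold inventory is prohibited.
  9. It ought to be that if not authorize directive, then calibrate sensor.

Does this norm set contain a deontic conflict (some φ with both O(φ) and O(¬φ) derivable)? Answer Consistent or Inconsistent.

F(¬pay_taxes) at premise 6 means O(pay_taxes).
With premise 7, O(pay_taxes → publish_audit_trail), the K-axiom yields O(publish_audit_trail).
The contrapositive of premise 5 (O(¬authorize_directive → ¬publish_audit_trail)) is O(publish_audit_trail → authorize_directive), and O(publish_audit_trail) is already established, so O(authorize_directive).
The contrapositive of premise 3 (O(¬hold_funds → ¬authorize_directive)) is O(authorize_directive → hold_funds), and O(authorize_directive) is already established, so O(hold_funds).
The contrapositive of premise 1 (O(serve_notice → ¬hold_funds)) is O(hold_funds → ¬serve_notice), and O(hold_funds) is already established, so O(¬serve_notice).
Premise 4, O(withhold_inventory → serve_notice), contraposes to O(¬serve_notice → ¬withhold_inventory); with O(¬serve_notice) we get O(¬withhold_inventory).
But premise 8, F(¬withhold_inventory), means O(withhold_inventory).
We now have both O(¬withhold_inventory) and O(withhold_inventory) — withhold_inventory is simultaneously obligatory and forbidden, violating the D-axiom.

Inconsistent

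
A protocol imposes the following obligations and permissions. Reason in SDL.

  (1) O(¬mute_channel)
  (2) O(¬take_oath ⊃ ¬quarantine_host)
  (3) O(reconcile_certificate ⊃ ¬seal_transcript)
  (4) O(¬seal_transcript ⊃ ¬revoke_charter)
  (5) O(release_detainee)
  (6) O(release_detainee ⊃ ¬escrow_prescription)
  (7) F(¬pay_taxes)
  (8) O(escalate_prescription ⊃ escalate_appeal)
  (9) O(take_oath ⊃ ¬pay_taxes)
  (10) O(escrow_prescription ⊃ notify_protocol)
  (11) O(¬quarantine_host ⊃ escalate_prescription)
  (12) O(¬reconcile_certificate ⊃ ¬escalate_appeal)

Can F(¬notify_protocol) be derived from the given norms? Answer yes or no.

Premise 10 is O(escrow_prescription ⊃ notify_protocol), but O(escrow_prescription) is not derivable from the premises, so it does not yield O(notify_protocol).
No other premise forces O(notify_protocol). An ideal world satisfying every premise can still have ¬notify_protocol true, so F(¬notify_protocol) is not derivable.

No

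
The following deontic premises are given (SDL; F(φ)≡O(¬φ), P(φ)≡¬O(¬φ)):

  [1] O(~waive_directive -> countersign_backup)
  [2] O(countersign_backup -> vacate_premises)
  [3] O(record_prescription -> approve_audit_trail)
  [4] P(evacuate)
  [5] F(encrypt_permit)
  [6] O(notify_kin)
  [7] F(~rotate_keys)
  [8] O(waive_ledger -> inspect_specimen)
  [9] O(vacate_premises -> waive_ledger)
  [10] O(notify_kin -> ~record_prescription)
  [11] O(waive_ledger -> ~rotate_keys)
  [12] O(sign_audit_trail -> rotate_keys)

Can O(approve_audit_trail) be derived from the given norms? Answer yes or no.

Premise 3 is O(record_prescription -> approve_audit_trail), but O(record_prescription) is not derivable from the premises, so it does not yield O(approve_audit_trail).
No other premise forces O(approve_audit_trail). An ideal world satisfying every premise can still have approve_audit_trail false, so O(approve_audit_trail) is not derivable.

No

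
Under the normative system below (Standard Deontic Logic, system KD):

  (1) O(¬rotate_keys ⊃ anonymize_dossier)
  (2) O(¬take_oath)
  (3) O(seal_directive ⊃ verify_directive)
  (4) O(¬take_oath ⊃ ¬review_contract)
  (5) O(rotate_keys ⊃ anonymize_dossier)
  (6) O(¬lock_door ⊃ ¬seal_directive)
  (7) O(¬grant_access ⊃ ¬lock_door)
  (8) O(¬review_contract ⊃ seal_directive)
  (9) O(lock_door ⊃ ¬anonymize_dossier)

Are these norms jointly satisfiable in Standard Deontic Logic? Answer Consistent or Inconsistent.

Premises 1 and 5 are O(¬rotate_keys ⊃ anonymize_dossier) and O(rotate_keys ⊃ anonymize_dossier); every ideal world satisfies ¬rotate_keys or rotate_keys, so in either case anonymize_dossier holds — hence O(anonymize_dossier).
Premise 9, O(lock_door ⊃ ¬anonymize_dossier), contraposes to O(anonymize_dossier ⊃ ¬lock_door); with O(anonymize_dossier) we get O(¬lock_door).
Applying K to premise 6 (O(¬lock_door ⊃ ¬seal_directive)) and O(¬lock_door) yields O(¬seal_directive).
The contrapositive of premise 8 (O(¬review_contract ⊃ seal_directive)) is O(¬seal_directive ⊃ review_contract), and O(¬seal_directive) is already established, so O(review_contract).
The contrapositive of premise 4 (O(¬take_oath ⊃ ¬review_contract)) is O(review_contract ⊃ take_oath), and O(review_contract) is already established, so O(take_oath).
Yet premise 2 states O(¬take_oath).
We now have both O(take_oath) and O(¬take_oath) — take_oath is simultaneously obligatory and forbidden, violating the D-axiom.

Inconsistent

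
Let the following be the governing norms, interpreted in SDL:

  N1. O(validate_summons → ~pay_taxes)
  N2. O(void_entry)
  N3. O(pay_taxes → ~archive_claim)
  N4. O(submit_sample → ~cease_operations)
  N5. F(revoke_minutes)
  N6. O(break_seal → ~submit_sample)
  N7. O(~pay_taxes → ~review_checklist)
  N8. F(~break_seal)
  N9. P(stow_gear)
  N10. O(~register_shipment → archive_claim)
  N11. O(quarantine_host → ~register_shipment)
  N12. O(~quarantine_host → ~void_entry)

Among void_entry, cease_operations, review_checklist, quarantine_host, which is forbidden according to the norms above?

review_checklist

From premise 2 we have O(void_entry).
Premise 12, O(~quarantine_host → ~void_entry), contraposes to O(void_entry → quarantine_host); with O(void_entry) we get O(quarantine_host).
Premise 11 is O(quarantine_host → ~register_shipment); since O(quarantine_host), deontic closure gives O(~register_shipment).
With premise 10, O(~register_shipment → archive_claim), the K-axiom yields O(archive_claim).
Premise 3 is O(pay_taxes → ~archive_claim); contrapositively O(archive_claim → ~pay_taxes). Since O(archive_claim) holds, K gives O(~pay_taxes).
Applying K to premise 7 (O(~pay_taxes → ~review_checklist)) and O(~pay_taxes) yields O(~review_checklist).
So O(~review_checklist) holds, i.e. review_checklist is forbidden. None of the other listed options is forbidden under the premises.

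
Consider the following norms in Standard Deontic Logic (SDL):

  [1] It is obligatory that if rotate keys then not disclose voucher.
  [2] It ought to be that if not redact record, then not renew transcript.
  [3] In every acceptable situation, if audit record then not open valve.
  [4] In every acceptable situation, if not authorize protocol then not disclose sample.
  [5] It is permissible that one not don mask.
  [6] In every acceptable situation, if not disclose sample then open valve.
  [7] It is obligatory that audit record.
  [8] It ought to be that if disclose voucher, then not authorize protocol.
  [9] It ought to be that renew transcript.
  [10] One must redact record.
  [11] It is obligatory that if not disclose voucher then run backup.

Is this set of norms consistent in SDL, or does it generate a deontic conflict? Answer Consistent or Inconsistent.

Consistent

Premise 2 is O(¬redact_record → ¬renew_transcript), but O(¬redact_record) is not derivable from the premises, so it does not yield O(¬renew_transcript).
So O(¬renew_transcript) is not derivable, and the apparent clash with O(renew_transcript) does not arise.
A world satisfying every obligation exists (e.g. audit_record=true, authorize_protocol=true, disclose_sample=true, disclose_voucher=false, don_mask=false, open_valve=false, redact_record=true, renew_transcript=true, rotate_keys=false, run_backup=true); no atom is both obligatory and forbidden, so the set is consistent.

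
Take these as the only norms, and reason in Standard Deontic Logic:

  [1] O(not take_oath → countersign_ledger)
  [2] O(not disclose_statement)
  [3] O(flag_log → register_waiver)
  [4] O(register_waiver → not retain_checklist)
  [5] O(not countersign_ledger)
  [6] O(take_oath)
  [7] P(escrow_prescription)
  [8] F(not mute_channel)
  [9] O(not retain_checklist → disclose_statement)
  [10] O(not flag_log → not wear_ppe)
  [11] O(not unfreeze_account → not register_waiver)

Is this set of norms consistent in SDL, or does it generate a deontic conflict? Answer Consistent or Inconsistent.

Consistent

Premise 1 is O(not take_oath → countersign_ledger), but O(not take_oath) is not derivable from the premises, so it does not yield O(countersign_ledger).
So O(countersign_ledger) is not derivable, and the apparent clash with O(not countersign_ledger) does not arise.
A world satisfying every obligation exists (e.g. countersign_ledger=false, disclose_statement=false, escrow_prescription=false, flag_log=false, mute_channel=true, register_waiver=false, retain_checklist=true, take_oath=true, unfreeze_account=false, wear_ppe=false); no atom is both obligatory and forbidden, so the set is consistent.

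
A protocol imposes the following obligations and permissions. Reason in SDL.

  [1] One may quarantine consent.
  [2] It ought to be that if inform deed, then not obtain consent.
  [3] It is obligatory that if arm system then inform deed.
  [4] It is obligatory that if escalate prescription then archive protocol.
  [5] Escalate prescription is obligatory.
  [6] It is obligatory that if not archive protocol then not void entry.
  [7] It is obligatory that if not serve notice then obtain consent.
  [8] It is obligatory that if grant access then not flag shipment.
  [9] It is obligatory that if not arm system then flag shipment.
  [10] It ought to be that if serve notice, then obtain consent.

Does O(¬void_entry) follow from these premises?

No

Premise 6 is O(¬archive_protocol → ¬void_entry), but O(¬archive_protocol) is not derivable from the premises, so it does not yield O(¬void_entry).
No other premise forces O(¬void_entry). An ideal world satisfying every premise can still have ¬void_entry false, so O(¬void_entry) is not derivable.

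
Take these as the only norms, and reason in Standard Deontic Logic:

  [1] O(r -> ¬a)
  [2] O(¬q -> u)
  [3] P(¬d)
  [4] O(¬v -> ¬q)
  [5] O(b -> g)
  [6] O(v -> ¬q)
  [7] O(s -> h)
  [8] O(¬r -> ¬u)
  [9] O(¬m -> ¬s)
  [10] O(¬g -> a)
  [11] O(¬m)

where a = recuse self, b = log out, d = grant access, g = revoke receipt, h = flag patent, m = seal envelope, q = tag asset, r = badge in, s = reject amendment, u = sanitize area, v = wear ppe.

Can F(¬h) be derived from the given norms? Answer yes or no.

No

Premise 7 is O(s -> h), but O(s) is not derivable from the premises, so it does not yield O(h).
No other premise forces O(h). An ideal world satisfying every premise can still have ¬h true, so F(¬h) is not derivable.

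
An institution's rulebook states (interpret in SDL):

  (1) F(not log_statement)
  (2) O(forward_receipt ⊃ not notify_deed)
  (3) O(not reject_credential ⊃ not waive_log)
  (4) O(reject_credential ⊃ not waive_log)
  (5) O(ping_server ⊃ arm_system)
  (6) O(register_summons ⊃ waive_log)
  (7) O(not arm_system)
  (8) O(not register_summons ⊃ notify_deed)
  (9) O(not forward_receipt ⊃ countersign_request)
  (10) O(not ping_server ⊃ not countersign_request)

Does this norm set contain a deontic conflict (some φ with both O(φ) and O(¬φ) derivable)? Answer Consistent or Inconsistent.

Inconsistent

Premises 4 and 3 cover both cases: O(reject_credential ⊃ not waive_log) and O(not reject_credential ⊃ not waive_log). Since reject_credential ∨ not reject_credential is a tautology, O(not waive_log) follows.
The contrapositive of premise 6 (O(register_summons ⊃ waive_log)) is O(not waive_log ⊃ not register_summons), and O(not waive_log) is already established, so O(not register_summons).
Premise 8 is O(not register_summons ⊃ notify_deed); since O(not register_summons), deontic closure gives O(notify_deed).
Premise 2 is O(forward_receipt ⊃ not notify_deed); contrapositively O(notify_deed ⊃ not forward_receipt). Since O(notify_deed) holds, K gives O(not forward_receipt).
Applying K to premise 9 (O(not forward_receipt ⊃ countersign_request)) and O(not forward_receipt) yields O(countersign_request).
Premise 10, O(not ping_server ⊃ not countersign_request), contraposes to O(countersign_request ⊃ ping_server); with O(countersign_request) we get O(ping_server).
Premise 5 is O(ping_server ⊃ arm_system); since O(ping_server), deontic closure gives O(arm_system).
Yet premise 7 states O(not arm_system).
We now have both O(arm_system) and O(not arm_system) — arm_system is simultaneously obligatory and forbidden, violating the D-axiom.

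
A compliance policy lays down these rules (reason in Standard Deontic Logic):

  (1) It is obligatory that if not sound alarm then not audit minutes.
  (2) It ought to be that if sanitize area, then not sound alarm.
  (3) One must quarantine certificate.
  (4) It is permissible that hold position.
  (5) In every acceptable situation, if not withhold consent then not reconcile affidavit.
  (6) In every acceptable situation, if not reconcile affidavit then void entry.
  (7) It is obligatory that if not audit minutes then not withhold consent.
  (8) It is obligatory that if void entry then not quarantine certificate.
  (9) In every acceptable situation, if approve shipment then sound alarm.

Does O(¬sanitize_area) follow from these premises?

Yes

Premise 3 states O(quarantine_certificate) outright.
The contrapositive of premise 8 (O(void_entry → ¬quarantine_certificate)) is O(quarantine_certificate → ¬void_entry), and O(quarantine_certificate) is already established, so O(¬void_entry).
Premise 6 is O(¬reconcile_affidavit → void_entry); contrapositively O(¬void_entry → reconcile_affidavit). Since O(¬void_entry) holds, K gives O(reconcile_affidavit).
The contrapositive of premise 5 (O(¬withhold_consent → ¬reconcile_affidavit)) is O(reconcile_affidavit → withhold_consent), and O(reconcile_affidavit) is already established, so O(withhold_consent).
Premise 7, O(¬audit_minutes → ¬withhold_consent), contraposes to O(withhold_consent → audit_minutes); with O(withhold_consent) we get O(audit_minutes).
Premise 1, O(¬sound_alarm → ¬audit_minutes), contraposes to O(audit_minutes → sound_alarm); with O(audit_minutes) we get O(sound_alarm).
Premise 2, O(sanitize_area → ¬sound_alarm), contraposes to O(sound_alarm → ¬sanitize_area); with O(sound_alarm) we get O(¬sanitize_area).
Premises 4, 9 do not contribute to this derivation.
So O(¬sanitize_area) follows.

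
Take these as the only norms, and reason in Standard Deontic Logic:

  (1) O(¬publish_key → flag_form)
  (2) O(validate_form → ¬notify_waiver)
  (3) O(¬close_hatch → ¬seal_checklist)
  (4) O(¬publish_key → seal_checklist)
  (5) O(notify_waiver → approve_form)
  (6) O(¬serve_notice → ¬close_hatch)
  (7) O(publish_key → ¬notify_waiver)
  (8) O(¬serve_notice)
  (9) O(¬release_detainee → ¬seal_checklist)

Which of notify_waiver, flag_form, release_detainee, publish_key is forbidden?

notify_waiver

From premise 8 we have O(¬serve_notice).
From O(¬serve_notice) and premise 6, O(¬serve_notice → ¬close_hatch), we obtain O(¬close_hatch).
With premise 3, O(¬close_hatch → ¬seal_checklist), the K-axiom yields O(¬seal_checklist).
Premise 4, O(¬publish_key → seal_checklist), contraposes to O(¬seal_checklist → publish_key); with O(¬seal_checklist) we get O(publish_key).
With premise 7, O(publish_key → ¬notify_waiver), the K-axiom yields O(¬notify_waiver).
So O(¬notify_waiver) holds, i.e. notify_waiver is forbidden. None of the other listed options is forbidden under the premises.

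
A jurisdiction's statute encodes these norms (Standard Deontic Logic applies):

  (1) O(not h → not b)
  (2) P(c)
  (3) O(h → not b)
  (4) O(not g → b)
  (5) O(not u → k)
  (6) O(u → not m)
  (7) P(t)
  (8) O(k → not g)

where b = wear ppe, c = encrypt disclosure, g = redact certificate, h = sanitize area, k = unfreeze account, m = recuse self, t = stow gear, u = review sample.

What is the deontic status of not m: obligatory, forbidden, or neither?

Obligatory

By case analysis on h: premise 3 gives O(h → not b) and premise 1 gives O(not h → not b), so O(not b) either way.
The contrapositive of premise 4 (O(not g → b)) is O(not b → g), and O(not b) is already established, so O(g).
The contrapositive of premise 8 (O(k → not g)) is O(g → not k), and O(g) is already established, so O(not k).
Premise 5 is O(not u → k); contrapositively O(not k → u). Since O(not k) holds, K gives O(u).
Premise 6 is O(u → not m); since O(u), deontic closure gives O(not m).
Premises 2, 7 do not contribute to this derivation.
Hence not m is obligatory.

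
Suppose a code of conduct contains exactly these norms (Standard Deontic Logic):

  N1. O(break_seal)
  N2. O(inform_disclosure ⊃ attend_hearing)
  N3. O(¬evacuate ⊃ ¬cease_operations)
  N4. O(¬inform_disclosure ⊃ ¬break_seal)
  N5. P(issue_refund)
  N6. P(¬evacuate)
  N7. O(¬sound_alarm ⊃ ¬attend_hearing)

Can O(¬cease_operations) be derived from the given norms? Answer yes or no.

Premise 3 is O(¬evacuate ⊃ ¬cease_operations), but O(¬evacuate) is not derivable from the premises (the permission P(¬evacuate) asserts only ¬O(evacuate), not O(¬evacuate)), so it does not yield O(¬cease_operations).
No other premise forces O(¬cease_operations). An ideal world satisfying every premise can still have ¬cease_operations false, so O(¬cease_operations) is not derivable.

No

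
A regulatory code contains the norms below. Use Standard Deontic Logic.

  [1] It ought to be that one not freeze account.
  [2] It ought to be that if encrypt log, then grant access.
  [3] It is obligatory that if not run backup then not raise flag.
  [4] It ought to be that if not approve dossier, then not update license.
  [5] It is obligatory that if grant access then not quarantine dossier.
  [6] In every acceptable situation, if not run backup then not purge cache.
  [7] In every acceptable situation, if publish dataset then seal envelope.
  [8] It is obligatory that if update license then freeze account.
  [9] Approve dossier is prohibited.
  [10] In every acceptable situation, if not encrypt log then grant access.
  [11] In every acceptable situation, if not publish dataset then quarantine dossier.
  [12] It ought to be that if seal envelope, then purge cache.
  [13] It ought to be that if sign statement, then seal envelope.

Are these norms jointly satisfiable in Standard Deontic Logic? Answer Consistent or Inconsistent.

Premise 8 is O(update_license → freeze_account), but O(update_license) is not derivable from the premises, so it does not yield O(freeze_account).
So O(freeze_account) is not derivable, and the apparent clash with O(¬freeze_account) does not arise.
A world satisfying every obligation exists (e.g. approve_dossier=false, encrypt_log=false, freeze_account=false, grant_access=true, publish_dataset=true, purge_cache=true, quarantine_dossier=false, raise_flag=false, run_backup=true, seal_envelope=true, sign_statement=false, update_license=false); no atom is both obligatory and forbidden, so the set is consistent.

Consistent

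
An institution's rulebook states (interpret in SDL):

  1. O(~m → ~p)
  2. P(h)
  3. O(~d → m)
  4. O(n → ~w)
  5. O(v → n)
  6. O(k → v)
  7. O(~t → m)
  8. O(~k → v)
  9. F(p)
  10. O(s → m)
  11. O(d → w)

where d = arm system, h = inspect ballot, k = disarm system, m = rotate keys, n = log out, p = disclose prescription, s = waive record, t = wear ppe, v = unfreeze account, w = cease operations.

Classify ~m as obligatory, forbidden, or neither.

Premises 8 and 6 are O(~k → v) and O(k → v); every ideal world satisfies ~k or k, so in either case v holds — hence O(v).
Applying K to premise 5 (O(v → n)) and O(v) yields O(n).
Applying K to premise 4 (O(n → ~w)) and O(n) yields O(~w).
Premise 11 is O(d → w); contrapositively O(~w → ~d). Since O(~w) holds, K gives O(~d).
Premise 3 is O(~d → m); since O(~d), deontic closure gives O(m).
Premises 1, 2, 7, 9, 10 do not contribute to this derivation.
Thus O(m), which is F(~m): ~m is forbidden.

Forbidden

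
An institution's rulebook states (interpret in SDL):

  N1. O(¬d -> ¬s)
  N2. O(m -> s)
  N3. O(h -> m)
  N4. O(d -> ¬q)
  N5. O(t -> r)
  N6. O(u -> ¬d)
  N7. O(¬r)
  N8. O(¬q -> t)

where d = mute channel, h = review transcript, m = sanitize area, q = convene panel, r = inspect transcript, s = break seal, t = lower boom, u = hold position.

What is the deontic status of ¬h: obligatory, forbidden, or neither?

From premise 7 we have O(¬r).
Premise 5, O(t -> r), contraposes to O(¬r -> ¬t); with O(¬r) we get O(¬t).
Premise 8 is O(¬q -> t); contrapositively O(¬t -> q). Since O(¬t) holds, K gives O(q).
Premise 4 is O(d -> ¬q); contrapositively O(q -> ¬d). Since O(q) holds, K gives O(¬d).
Premise 1 is O(¬d -> ¬s); since O(¬d), deontic closure gives O(¬s).
Premise 2, O(m -> s), contraposes to O(¬s -> ¬m); with O(¬s) we get O(¬m).
Premise 3, O(h -> m), contraposes to O(¬m -> ¬h); with O(¬m) we get O(¬h).
Premise 6 does not contribute to this derivation.
Hence ¬h is obligatory.

Obligatory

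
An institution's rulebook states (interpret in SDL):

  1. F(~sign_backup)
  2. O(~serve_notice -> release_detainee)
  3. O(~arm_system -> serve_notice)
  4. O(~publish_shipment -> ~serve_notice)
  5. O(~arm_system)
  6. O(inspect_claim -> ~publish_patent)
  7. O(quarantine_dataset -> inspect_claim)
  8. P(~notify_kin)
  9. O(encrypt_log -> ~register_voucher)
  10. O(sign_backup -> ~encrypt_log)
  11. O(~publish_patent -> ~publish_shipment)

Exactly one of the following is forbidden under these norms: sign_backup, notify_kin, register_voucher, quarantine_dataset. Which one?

quarantine_dataset

Premise 5 states O(~arm_system) outright.
Premise 3 is O(~arm_system -> serve_notice); since O(~arm_system), deontic closure gives O(serve_notice).
The contrapositive of premise 4 (O(~publish_shipment -> ~serve_notice)) is O(serve_notice -> publish_shipment), and O(serve_notice) is already established, so O(publish_shipment).
The contrapositive of premise 11 (O(~publish_patent -> ~publish_shipment)) is O(publish_shipment -> publish_patent), and O(publish_shipment) is already established, so O(publish_patent).
The contrapositive of premise 6 (O(inspect_claim -> ~publish_patent)) is O(publish_patent -> ~inspect_claim), and O(publish_patent) is already established, so O(~inspect_claim).
The contrapositive of premise 7 (O(quarantine_dataset -> inspect_claim)) is O(~inspect_claim -> ~quarantine_dataset), and O(~inspect_claim) is already established, so O(~quarantine_dataset).
So O(~quarantine_dataset) holds, i.e. quarantine_dataset is forbidden. None of the other listed options is forbidden under the premises.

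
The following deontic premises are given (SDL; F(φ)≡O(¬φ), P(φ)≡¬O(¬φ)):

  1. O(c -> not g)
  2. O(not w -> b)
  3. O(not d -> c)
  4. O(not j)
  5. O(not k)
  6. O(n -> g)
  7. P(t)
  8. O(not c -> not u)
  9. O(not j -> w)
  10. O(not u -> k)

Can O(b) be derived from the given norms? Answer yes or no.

No

Premise 2 is O(not w -> b), but O(not w) is not derivable from the premises, so it does not yield O(b).
No other premise forces O(b). An ideal world satisfying every premise can still have b false, so O(b) is not derivable.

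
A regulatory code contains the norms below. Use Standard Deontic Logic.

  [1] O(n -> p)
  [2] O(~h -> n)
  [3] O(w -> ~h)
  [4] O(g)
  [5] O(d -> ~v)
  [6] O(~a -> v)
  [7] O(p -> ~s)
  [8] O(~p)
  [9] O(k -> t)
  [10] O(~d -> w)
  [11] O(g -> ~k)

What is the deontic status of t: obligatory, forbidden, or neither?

Neither

Premise 9 is O(k -> t), but O(k) is not derivable from the premises, so it does not yield O(t).
No premise or chain of K-axiom applications forces O(t), and none forces O(~t). So t is neither obligatory nor forbidden under these norms.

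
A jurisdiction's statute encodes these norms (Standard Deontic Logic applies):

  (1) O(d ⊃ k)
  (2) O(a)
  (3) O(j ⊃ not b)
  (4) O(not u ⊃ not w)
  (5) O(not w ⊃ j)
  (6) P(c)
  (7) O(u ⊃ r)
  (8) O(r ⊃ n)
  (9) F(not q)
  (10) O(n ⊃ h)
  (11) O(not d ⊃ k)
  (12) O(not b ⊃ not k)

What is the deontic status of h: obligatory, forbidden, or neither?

Obligatory

Premises 11 and 1 cover both cases: O(not d ⊃ k) and O(d ⊃ k). Since not d ∨ d is a tautology, O(k) follows.
Premise 12 is O(not b ⊃ not k); contrapositively O(k ⊃ b). Since O(k) holds, K gives O(b).
Premise 3, O(j ⊃ not b), contraposes to O(b ⊃ not j); with O(b) we get O(not j).
The contrapositive of premise 5 (O(not w ⊃ j)) is O(not j ⊃ w), and O(not j) is already established, so O(w).
The contrapositive of premise 4 (O(not u ⊃ not w)) is O(w ⊃ u), and O(w) is already established, so O(u).
From O(u) and premise 7, O(u ⊃ r), we obtain O(r).
With premise 8, O(r ⊃ n), the K-axiom yields O(n).
Applying K to premise 10 (O(n ⊃ h)) and O(n) yields O(h).
Premises 2, 6, 9 do not contribute to this derivation.
Hence h is obligatory.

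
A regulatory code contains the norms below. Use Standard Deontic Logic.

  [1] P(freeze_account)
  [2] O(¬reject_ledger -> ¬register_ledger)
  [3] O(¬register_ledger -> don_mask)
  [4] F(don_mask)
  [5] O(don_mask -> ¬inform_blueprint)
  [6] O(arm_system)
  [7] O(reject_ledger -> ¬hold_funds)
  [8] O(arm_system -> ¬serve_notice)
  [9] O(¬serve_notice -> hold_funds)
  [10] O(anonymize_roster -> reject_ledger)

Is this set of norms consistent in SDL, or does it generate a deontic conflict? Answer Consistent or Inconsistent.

Premise 4, F(don_mask), is equivalent to O(¬don_mask).
Premise 3 is O(¬register_ledger -> don_mask); contrapositively O(¬don_mask -> register_ledger). Since O(¬don_mask) holds, K gives O(register_ledger).
Premise 2 is O(¬reject_ledger -> ¬register_ledger); contrapositively O(register_ledger -> reject_ledger). Since O(register_ledger) holds, K gives O(reject_ledger).
With premise 7, O(reject_ledger -> ¬hold_funds), the K-axiom yields O(¬hold_funds).
Premise 9, O(¬serve_notice -> hold_funds), contraposes to O(¬hold_funds -> serve_notice); with O(¬hold_funds) we get O(serve_notice).
Premise 8, O(arm_system -> ¬serve_notice), contraposes to O(serve_notice -> ¬arm_system); with O(serve_notice) we get O(¬arm_system).
But premise 6 directly asserts O(arm_system).
We now have both O(¬arm_system) and O(arm_system) — arm_system is simultaneously obligatory and forbidden, violating the D-axiom.

Inconsistent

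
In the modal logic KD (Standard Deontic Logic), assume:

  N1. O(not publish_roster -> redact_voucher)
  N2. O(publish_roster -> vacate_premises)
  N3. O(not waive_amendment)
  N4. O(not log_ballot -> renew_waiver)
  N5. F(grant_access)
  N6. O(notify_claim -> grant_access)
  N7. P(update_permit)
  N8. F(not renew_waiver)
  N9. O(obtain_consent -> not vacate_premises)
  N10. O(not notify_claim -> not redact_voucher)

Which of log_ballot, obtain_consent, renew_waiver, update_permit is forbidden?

F(grant_access) at premise 5 means O(not grant_access).
Premise 6, O(notify_claim -> grant_access), contraposes to O(not grant_access -> not notify_claim); with O(not grant_access) we get O(not notify_claim).
Applying K to premise 10 (O(not notify_claim -> not redact_voucher)) and O(not notify_claim) yields O(not redact_voucher).
The contrapositive of premise 1 (O(not publish_roster -> redact_voucher)) is O(not redact_voucher -> publish_roster), and O(not redact_voucher) is already established, so O(publish_roster).
Applying K to premise 2 (O(publish_roster -> vacate_premises)) and O(publish_roster) yields O(vacate_premises).
Premise 9 is O(obtain_consent -> not vacate_premises); contrapositively O(vacate_premises -> not obtain_consent). Since O(vacate_premises) holds, K gives O(not obtain_consent).
So O(not obtain_consent) holds, i.e. obtain_consent is forbidden. None of the other listed options is forbidden under the premises.

obtain_consent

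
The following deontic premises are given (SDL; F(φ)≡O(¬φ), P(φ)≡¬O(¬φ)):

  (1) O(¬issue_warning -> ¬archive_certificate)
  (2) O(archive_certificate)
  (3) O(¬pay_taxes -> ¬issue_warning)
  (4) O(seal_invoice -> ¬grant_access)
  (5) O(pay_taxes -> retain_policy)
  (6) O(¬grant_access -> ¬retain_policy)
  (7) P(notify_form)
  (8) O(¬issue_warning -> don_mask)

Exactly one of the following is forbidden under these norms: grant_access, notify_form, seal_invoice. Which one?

Premise 2 states O(archive_certificate) outright.
Premise 1 is O(¬issue_warning -> ¬archive_certificate); contrapositively O(archive_certificate -> issue_warning). Since O(archive_certificate) holds, K gives O(issue_warning).
The contrapositive of premise 3 (O(¬pay_taxes -> ¬issue_warning)) is O(issue_warning -> pay_taxes), and O(issue_warning) is already established, so O(pay_taxes).
Applying K to premise 5 (O(pay_taxes -> retain_policy)) and O(pay_taxes) yields O(retain_policy).
Premise 6 is O(¬grant_access -> ¬retain_policy); contrapositively O(retain_policy -> grant_access). Since O(retain_policy) holds, K gives O(grant_access).
Premise 4 is O(seal_invoice -> ¬grant_access); contrapositively O(grant_access -> ¬seal_invoice). Since O(grant_access) holds, K gives O(¬seal_invoice).
So O(¬seal_invoice) holds, i.e. seal_invoice is forbidden. None of the other listed options is forbidden under the premises.

seal_invoice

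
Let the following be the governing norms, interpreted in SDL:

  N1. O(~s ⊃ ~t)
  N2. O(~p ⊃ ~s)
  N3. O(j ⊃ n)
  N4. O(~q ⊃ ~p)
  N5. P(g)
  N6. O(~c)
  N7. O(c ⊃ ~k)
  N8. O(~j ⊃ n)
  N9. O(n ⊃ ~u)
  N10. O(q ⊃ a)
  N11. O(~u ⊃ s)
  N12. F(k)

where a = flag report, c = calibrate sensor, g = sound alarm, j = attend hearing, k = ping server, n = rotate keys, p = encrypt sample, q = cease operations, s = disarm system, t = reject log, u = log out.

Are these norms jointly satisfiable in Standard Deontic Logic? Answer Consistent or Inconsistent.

Consistent

Premise 7 is O(c ⊃ ~k); even if O(~k) held, inferring O(c) would be affirming the consequent — invalid.
So O(c) is not derivable, and the apparent clash with O(~c) does not arise.
A world satisfying every obligation exists (e.g. a=true, c=false, g=false, j=false, k=false, n=true, p=true, q=true, s=true, t=false, u=false); no atom is both obligatory and forbidden, so the set is consistent.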